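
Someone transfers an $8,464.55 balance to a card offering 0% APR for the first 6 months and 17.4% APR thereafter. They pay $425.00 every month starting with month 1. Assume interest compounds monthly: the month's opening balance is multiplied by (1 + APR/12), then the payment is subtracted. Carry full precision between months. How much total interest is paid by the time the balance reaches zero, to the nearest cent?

$740.01

Promo months 1–6 at r₀ = 0%/12 = 0; months 7+ at r₁ = 17.4%/12 = 0.0145.
After month 6 (no interest yet): B = $8,464.55 − 6·$425.00 = $5,914.55.
Then at r₁ with $425.00/mo: n₂ = −ln(1 − r₁·B/P)/ln(1+r₁) ≈ 15.66 → 16 more payments.
Total paid = 21·$425.00 + $279.56 = $9,204.56; interest = $9,204.56 − $8,464.55 = $740.01.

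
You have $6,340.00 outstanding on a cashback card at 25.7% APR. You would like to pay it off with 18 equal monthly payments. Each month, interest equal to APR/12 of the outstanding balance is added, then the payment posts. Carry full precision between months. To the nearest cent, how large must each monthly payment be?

Monthly rate r = 25.7%/12 = 2.14167% = 0.0214167.
Level-payment amortization: P = B₀·r / (1 − (1+r)^(−n)) = 6340.00·0.0214167 / (1 − 1.02142^(−18)).
Denominator 1 − (1+r)^(−18) = 0.317115777.
P = 135.782 / 0.317115777 ≈ 428.18.

$428.18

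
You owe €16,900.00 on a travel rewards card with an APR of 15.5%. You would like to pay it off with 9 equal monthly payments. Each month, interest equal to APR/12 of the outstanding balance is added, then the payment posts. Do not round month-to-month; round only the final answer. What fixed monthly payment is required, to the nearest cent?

€2,001.13

Monthly rate r = 15.5%/12 = 1.29167% = 0.0129167.
Level-payment amortization: P = B₀·r / (1 − (1+r)^(−n)) = 16900.00·0.0129167 / (1 − 1.01292^(−9)).
Denominator 1 − (1+r)^(−9) = 0.109084436.
P = 218.292 / 0.109084436 ≈ 2001.13.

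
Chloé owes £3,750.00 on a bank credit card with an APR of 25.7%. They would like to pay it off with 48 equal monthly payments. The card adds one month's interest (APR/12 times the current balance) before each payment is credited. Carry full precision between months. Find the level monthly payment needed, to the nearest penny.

£125.81

Monthly rate r = 25.7%/12 = 2.14167% = 0.0214167.
Level-payment amortization: P = B₀·r / (1 − (1+r)^(−n)) = 3750.00·0.0214167 / (1 − 1.02142^(−48)).
Denominator 1 − (1+r)^(−48) = 0.638374641.
P = 80.3125 / 0.638374641 ≈ 125.81.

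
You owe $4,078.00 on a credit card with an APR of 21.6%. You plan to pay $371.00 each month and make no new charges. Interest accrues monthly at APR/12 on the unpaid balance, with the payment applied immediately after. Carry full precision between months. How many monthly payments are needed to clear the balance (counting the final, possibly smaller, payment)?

13 months

Monthly rate r = 21.6%/12 = 1.8% = 0.018.
Recurrence: B ← B·(1+r) − $371.00.
Month 1: interest $73.40; balance after payment $3,780.40.
Month 2: interest $68.05; balance after payment $3,477.45.
Closed form: n = −ln(1 − rB₀/P)/ln(1+r) = −ln(0.80215)/ln(1.018) ≈ 12.358, so the balance reaches zero during payment 13.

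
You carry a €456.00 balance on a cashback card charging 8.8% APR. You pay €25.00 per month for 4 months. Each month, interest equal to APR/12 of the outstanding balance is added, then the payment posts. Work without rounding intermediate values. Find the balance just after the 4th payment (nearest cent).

€368.42

Monthly rate r = 8.8%/12 = 0.733333% = 0.00733333.
Each month: B ← B·(1+r) − €25.00.
Month 1: interest €3.34; balance after payment €434.34.
Month 2: interest €3.19; balance after payment €412.53.
Month 3: interest €3.03; balance after payment €390.55.
Month 4: interest €2.86; balance after payment €368.42.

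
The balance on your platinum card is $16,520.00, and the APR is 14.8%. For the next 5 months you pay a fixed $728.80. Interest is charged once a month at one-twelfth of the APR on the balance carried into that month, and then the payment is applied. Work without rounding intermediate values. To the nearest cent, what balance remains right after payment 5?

Monthly rate r = 14.8%/12 = 1.23333% = 0.0123333.
Each month: B ← B·(1+r) − $728.80.
Month 1: interest $203.75; balance after payment $15,994.95.
Month 2: interest $197.27; balance after payment $15,463.42.
Month 3: interest $190.72; balance after payment $14,925.33.
Month 4: interest $184.08; balance after payment $14,380.61.
Month 5: interest $177.36; balance after payment $13,829.17.

$13,829.17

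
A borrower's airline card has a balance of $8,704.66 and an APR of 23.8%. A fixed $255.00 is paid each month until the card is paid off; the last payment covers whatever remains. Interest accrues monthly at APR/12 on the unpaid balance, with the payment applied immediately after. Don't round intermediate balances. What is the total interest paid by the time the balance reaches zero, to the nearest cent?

$5,970.64

Monthly rate r = 23.8%/12 = 1.98333% = 0.0198333.
Payoff takes n = ⌈−ln(1 − rB₀/P)/ln(1+r)⌉ = ⌈57.548⌉ = 58 payments; the last is $140.30.
Total paid = 57·$255.00 + $140.30 = $14,675.30.
Total interest = total paid − principal = $14,675.30 − $8,704.66 = $5,970.64.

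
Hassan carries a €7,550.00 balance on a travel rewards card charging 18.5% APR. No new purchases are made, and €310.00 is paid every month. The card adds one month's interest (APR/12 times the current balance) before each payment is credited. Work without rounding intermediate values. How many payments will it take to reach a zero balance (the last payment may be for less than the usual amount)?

31 payments

Monthly rate r = 18.5%/12 = 1.54167% = 0.0154167.
Recurrence: B ← B·(1+r) − €310.00.
Month 1: interest €116.40; balance after payment €7,356.40.
Month 2: interest €113.41; balance after payment €7,159.81.
Closed form: n = −ln(1 − rB₀/P)/ln(1+r) = −ln(0.62453)/ln(1.01542) ≈ 30.770, so the balance reaches zero during payment 31.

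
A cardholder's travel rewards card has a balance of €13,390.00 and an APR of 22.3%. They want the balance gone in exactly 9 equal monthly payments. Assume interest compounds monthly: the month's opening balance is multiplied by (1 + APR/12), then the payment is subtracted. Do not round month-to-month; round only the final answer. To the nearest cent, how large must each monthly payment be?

€1,629.41

Monthly rate r = 22.3%/12 = 1.85833% = 0.0185833.
Level-payment amortization: P = B₀·r / (1 − (1+r)^(−n)) = 13390.00·0.0185833 / (1 − 1.01858^(−9)).
Denominator 1 − (1+r)^(−9) = 0.152712287.
P = 248.831 / 0.152712287 ≈ 1629.41.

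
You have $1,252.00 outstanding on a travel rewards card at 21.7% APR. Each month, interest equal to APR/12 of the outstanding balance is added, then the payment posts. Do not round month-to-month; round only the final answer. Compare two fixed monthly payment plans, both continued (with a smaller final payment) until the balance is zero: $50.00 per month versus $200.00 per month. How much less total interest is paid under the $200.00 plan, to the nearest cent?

$341.22

Monthly rate r = 21.7%/12 = 1.80833% = 0.0180833.
At $50.00/mo: n = ⌈−ln(1 − rB₀/P)/ln(1+r)⌉ = 34 payments (last $32.28); total interest = total paid − $1,252.00 = $430.28.
At $200.00/mo: 7 payments (last $141.06); total interest $89.06.
Interest saved = $430.28 − $89.06 = $341.22.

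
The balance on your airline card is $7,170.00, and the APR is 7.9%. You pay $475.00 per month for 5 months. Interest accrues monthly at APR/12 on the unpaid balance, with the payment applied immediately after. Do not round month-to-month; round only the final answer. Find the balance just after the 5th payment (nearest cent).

$5,002.66

Monthly rate r = 7.9%/12 = 0.658333% = 0.00658333.
Each month: B ← B·(1+r) − $475.00.
Month 1: interest $47.20; balance after payment $6,742.20.
Month 2: interest $44.39; balance after payment $6,311.59.
Month 3: interest $41.55; balance after payment $5,878.14.
Month 4: interest $38.70; balance after payment $5,441.84.
Month 5: interest $35.83; balance after payment $5,002.66.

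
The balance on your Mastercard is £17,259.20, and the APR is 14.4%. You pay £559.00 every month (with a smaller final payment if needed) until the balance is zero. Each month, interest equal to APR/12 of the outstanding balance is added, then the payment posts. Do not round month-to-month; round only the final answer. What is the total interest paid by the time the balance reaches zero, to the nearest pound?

Monthly rate r = 14.4%/12 = 1.2% = 0.012.
Payoff takes n = ⌈−ln(1 − rB₀/P)/ln(1+r)⌉ = ⌈38.800⌉ = 39 payments; the last is £447.89.
Total paid = 38·£559.00 + £447.89 = £21,689.89.
Total interest = total paid − principal = £21,689.89 − £17,259.20 = £4,430.69.

£4,431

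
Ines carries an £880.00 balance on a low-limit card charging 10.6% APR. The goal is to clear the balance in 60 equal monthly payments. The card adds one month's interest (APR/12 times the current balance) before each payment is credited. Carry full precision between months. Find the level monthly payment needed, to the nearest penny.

Monthly rate r = 10.6%/12 = 0.883333% = 0.00883333.
Level-payment amortization: P = B₀·r / (1 − (1+r)^(−n)) = 880.00·0.00883333 / (1 − 1.00883^(−60)).
Denominator 1 − (1+r)^(−60) = 0.41002367.
P = 7.77333 / 0.41002367 ≈ 18.96.

£18.96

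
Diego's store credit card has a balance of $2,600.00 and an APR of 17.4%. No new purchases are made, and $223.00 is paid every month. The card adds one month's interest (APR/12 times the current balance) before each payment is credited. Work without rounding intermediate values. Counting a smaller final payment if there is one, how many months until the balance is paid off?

13 months

Monthly rate r = 17.4%/12 = 1.45% = 0.0145.
Recurrence: B ← B·(1+r) − $223.00.
Month 1: interest $37.70; balance after payment $2,414.70.
Month 2: interest $35.01; balance after payment $2,226.71.
Closed form: n = −ln(1 − rB₀/P)/ln(1+r) = −ln(0.83094)/ln(1.0145) ≈ 12.864, so the balance reaches zero during payment 13.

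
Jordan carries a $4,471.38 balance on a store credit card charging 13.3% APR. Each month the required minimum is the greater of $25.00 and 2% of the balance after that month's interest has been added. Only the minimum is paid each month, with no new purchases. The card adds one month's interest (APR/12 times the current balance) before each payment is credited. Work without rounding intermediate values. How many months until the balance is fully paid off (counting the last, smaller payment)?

Monthly rate r = 13.3%/12 = 1.10833% = 0.0110833.
While 2% of the post-interest balance exceeds $25.00, each month B ← (B·(1+r))·(1 − 0.02), i.e. B shrinks by the factor (1+r)·0.98 = 0.99086.
This holds for months 1–141. Entering month 142 the balance is $1,225.40; 2% of the post-interest balance is now below $25.00, so the flat $25.00 minimum applies from here.
From month 142 a fixed $25.00 at rate r clears $1,225.40 in 72 more payments. Total: 141 + 72 = 213 months.

213 months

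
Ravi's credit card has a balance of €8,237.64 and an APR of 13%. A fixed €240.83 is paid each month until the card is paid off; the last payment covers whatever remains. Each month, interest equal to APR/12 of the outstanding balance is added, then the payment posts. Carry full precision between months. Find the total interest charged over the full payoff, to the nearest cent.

Monthly rate r = 13%/12 = 1.08333% = 0.0108333.
Payoff takes n = ⌈−ln(1 − rB₀/P)/ln(1+r)⌉ = ⌈42.962⌉ = 43 payments; the last is €231.73.
Total paid = 42·€240.83 + €231.73 = €10,346.59.
Total interest = total paid − principal = €10,346.59 − €8,237.64 = €2,108.95.

€2,108.95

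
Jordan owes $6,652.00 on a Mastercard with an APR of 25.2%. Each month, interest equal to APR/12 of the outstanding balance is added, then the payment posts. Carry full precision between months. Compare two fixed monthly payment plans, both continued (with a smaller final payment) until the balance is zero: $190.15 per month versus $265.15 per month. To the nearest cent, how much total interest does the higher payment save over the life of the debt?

$2,591.29

Monthly rate r = 25.2%/12 = 2.1% = 0.021.
At $190.15/mo: n = ⌈−ln(1 − rB₀/P)/ln(1+r)⌉ = 64 payments (last $159.22); total interest = total paid − $6,652.00 = $5,486.67.
At $265.15/mo: 37 payments (last $1.98); total interest $2,895.38.
Interest saved = $5,486.67 − $2,895.38 = $2,591.29.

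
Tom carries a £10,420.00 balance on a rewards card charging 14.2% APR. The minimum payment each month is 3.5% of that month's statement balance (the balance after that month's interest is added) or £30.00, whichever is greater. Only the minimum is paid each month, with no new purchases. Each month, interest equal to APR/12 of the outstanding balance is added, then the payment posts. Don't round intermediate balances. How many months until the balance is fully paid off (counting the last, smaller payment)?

Monthly rate r = 14.2%/12 = 1.18333% = 0.0118333.
While 3.5% of the post-interest balance exceeds £30.00, each month B ← (B·(1+r))·(1 − 0.035), i.e. B shrinks by the factor (1+r)·0.965 = 0.97642.
This holds for months 1–106. Entering month 107 the balance is £830.45; 3.5% of the post-interest balance is now below £30.00, so the flat £30.00 minimum applies from here.
From month 107 a fixed £30.00 at rate r clears £830.45 in 34 more payments. Total: 106 + 34 = 140 months.

140 months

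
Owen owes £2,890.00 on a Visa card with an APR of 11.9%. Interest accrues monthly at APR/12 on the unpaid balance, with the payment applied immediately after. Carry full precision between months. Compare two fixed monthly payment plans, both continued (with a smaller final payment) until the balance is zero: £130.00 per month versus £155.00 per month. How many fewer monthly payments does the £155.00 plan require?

5 fewer payments

Monthly rate r = 11.9%/12 = 0.991667% = 0.00991667.
At £130.00/mo: n = ⌈−ln(1 − rB₀/P)/ln(1+r)⌉ = 26 payments (last £31.07); total interest = total paid − £2,890.00 = £391.07.
At £155.00/mo: 21 payments (last £111.45); total interest £321.45.
Payments saved = 26 − 21 = 5.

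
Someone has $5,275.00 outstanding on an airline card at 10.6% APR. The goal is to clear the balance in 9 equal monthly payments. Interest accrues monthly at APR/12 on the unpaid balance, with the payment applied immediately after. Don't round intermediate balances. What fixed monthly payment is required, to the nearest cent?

Monthly rate r = 10.6%/12 = 0.883333% = 0.00883333.
Level-payment amortization: P = B₀·r / (1 − (1+r)^(−n)) = 5275.00·0.00883333 / (1 − 1.00883^(−9)).
Denominator 1 − (1+r)^(−9) = 0.0760995296.
P = 46.5958 / 0.0760995296 ≈ 612.30.

$612.30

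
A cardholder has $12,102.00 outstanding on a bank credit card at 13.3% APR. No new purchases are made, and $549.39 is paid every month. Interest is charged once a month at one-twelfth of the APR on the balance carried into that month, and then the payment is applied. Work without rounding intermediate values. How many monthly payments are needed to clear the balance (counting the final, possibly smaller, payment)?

26 months

Monthly rate r = 13.3%/12 = 1.10833% = 0.0110833.
Recurrence: B ← B·(1+r) − $549.39.
Month 1: interest $134.13; balance after payment $11,686.74.
Month 2: interest $129.53; balance after payment $11,266.88.
Closed form: n = −ln(1 − rB₀/P)/ln(1+r) = −ln(0.75586)/ln(1.01108) ≈ 25.394, so the balance reaches zero during payment 26.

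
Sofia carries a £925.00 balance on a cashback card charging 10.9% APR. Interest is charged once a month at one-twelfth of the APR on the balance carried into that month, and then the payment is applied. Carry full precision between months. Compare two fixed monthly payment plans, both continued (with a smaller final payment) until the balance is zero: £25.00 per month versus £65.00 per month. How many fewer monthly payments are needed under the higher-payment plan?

30 fewer payments

Monthly rate r = 10.9%/12 = 0.908333% = 0.00908333.
At £25.00/mo: n = ⌈−ln(1 − rB₀/P)/ln(1+r)⌉ = 46 payments (last £7.47); total interest = total paid − £925.00 = £207.47.
At £65.00/mo: 16 payments (last £20.05); total interest £70.05.
Payments saved = 46 − 16 = 30.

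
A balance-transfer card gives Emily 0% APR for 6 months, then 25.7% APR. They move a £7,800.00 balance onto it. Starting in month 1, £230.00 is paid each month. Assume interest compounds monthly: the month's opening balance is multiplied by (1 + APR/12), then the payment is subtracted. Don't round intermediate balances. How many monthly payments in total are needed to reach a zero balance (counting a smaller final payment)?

49 payments

Promo months 1–6 at r₀ = 0%/12 = 0; months 7+ at r₁ = 25.7%/12 = 0.0214167.
After month 6 (no interest yet): B = £7,800.00 − 6·£230.00 = £6,420.00.
Then at r₁ with £230.00/mo: n₂ = −ln(1 − r₁·B/P)/ln(1+r₁) ≈ 42.98 → 43 more payments.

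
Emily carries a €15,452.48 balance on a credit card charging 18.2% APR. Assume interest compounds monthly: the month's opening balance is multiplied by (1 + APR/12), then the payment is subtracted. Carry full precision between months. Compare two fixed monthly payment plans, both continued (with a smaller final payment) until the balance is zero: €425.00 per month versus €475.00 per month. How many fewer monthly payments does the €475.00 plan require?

Monthly rate r = 18.2%/12 = 1.51667% = 0.0151667.
At €425.00/mo: n = ⌈−ln(1 − rB₀/P)/ln(1+r)⌉ = 54 payments (last €111.22); total interest = total paid − €15,452.48 = €7,183.74.
At €475.00/mo: 46 payments (last €84.06); total interest €6,006.58.
Payments saved = 54 − 46 = 8.

8 fewer payments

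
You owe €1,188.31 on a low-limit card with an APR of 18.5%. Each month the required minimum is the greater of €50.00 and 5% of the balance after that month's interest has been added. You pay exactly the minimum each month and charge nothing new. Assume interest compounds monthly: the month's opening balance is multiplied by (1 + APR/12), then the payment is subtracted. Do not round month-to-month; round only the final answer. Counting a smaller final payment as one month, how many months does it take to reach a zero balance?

29 months

Monthly rate r = 18.5%/12 = 1.54167% = 0.0154167.
While 5% of the post-interest balance exceeds €50.00, each month B ← (B·(1+r))·(1 − 0.05), i.e. B shrinks by the factor (1+r)·0.95 = 0.96465.
This holds for months 1–6. Entering month 7 the balance is €957.50; 5% of the post-interest balance is now below €50.00, so the flat €50.00 minimum applies from here.
From month 7 a fixed €50.00 at rate r clears €957.50 in 23 more payments. Total: 6 + 23 = 29 months.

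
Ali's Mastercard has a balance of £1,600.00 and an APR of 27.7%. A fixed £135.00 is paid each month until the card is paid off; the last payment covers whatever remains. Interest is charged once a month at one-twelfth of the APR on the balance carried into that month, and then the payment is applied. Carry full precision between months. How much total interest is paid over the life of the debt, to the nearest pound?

£291

Monthly rate r = 27.7%/12 = 2.30833% = 0.0230833.
Payoff takes n = ⌈−ln(1 − rB₀/P)/ln(1+r)⌉ = ⌈14.006⌉ = 15 payments; the last is £0.80.
Total paid = 14·£135.00 + £0.80 = £1,890.80.
Total interest = total paid − principal = £1,890.80 − £1,600.00 = £290.80.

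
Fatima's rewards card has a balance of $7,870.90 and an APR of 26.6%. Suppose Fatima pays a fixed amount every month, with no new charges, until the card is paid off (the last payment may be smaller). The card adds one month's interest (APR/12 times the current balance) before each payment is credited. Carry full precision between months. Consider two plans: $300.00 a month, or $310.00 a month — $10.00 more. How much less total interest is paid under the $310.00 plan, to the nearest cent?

$222.74

Monthly rate r = 26.6%/12 = 2.21667% = 0.0221667.
At $300.00/mo: n = ⌈−ln(1 − rB₀/P)/ln(1+r)⌉ = 40 payments (last $222.21); total interest = total paid − $7,870.90 = $4,051.31.
At $310.00/mo: 38 payments (last $229.47); total interest $3,828.57.
Interest saved = $4,051.31 − $3,828.57 = $222.74.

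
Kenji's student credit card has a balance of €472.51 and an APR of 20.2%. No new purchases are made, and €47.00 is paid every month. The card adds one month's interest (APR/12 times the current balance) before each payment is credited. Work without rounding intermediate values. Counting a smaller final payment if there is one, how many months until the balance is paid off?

Monthly rate r = 20.2%/12 = 1.68333% = 0.0168333.
Recurrence: B ← B·(1+r) − €47.00.
Month 1: interest €7.95; balance after payment €433.46.
Month 2: interest €7.30; balance after payment €393.76.
Closed form: n = −ln(1 − rB₀/P)/ln(1+r) = −ln(0.83077)/ln(1.01683) ≈ 11.107, so the balance reaches zero during payment 12.

12 payments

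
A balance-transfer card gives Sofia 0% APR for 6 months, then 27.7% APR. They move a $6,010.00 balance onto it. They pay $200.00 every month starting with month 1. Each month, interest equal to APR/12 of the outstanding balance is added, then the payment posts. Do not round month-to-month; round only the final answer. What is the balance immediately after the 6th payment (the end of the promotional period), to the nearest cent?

Promo months 1–6 at r₀ = 0%/12 = 0; months 7+ at r₁ = 27.7%/12 = 0.0230833.
After month 6 (no interest yet): B = $6,010.00 − 6·$200.00 = $4,810.00.

$4,810.00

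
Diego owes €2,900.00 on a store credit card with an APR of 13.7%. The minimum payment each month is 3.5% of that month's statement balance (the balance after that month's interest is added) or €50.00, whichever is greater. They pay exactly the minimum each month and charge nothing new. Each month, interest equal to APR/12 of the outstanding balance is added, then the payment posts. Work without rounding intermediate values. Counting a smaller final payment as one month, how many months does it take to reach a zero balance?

64 months

Monthly rate r = 13.7%/12 = 1.14167% = 0.0114167.
While 3.5% of the post-interest balance exceeds €50.00, each month B ← (B·(1+r))·(1 − 0.035), i.e. B shrinks by the factor (1+r)·0.965 = 0.97602.
This holds for months 1–30. Entering month 31 the balance is €1,399.98; 3.5% of the post-interest balance is now below €50.00, so the flat €50.00 minimum applies from here.
From month 31 a fixed €50.00 at rate r clears €1,399.98 in 34 more payments. Total: 30 + 34 = 64 months.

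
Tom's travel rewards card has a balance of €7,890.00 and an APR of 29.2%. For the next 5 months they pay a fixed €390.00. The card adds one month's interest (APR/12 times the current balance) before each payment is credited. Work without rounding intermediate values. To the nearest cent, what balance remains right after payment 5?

€6,850.58

Monthly rate r = 29.2%/12 = 2.43333% = 0.0243333.
Each month: B ← B·(1+r) − €390.00.
Month 1: interest €191.99; balance after payment €7,691.99.
Month 2: interest €187.17; balance after payment €7,489.16.
Month 3: interest €182.24; balance after payment €7,281.40.
Month 4: interest €177.18; balance after payment €7,068.58.
Month 5: interest €172.00; balance after payment €6,850.58.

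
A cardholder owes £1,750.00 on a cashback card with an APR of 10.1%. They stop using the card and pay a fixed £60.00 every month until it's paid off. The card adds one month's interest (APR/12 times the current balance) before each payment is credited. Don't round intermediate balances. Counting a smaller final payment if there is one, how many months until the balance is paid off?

34 months

Monthly rate r = 10.1%/12 = 0.841667% = 0.00841667.
Recurrence: B ← B·(1+r) − £60.00.
Month 1: interest £14.73; balance after payment £1,704.73.
Month 2: interest £14.35; balance after payment £1,659.08.
Closed form: n = −ln(1 − rB₀/P)/ln(1+r) = −ln(0.75451)/ln(1.00842) ≈ 33.608, so the balance reaches zero during payment 34.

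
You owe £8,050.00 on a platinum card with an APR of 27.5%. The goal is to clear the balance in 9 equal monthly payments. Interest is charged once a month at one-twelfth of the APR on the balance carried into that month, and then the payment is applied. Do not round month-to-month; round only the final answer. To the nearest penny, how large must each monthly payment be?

£1,000.03

Monthly rate r = 27.5%/12 = 2.29167% = 0.0229167.
Level-payment amortization: P = B₀·r / (1 − (1+r)^(−n)) = 8050.00·0.0229167 / (1 − 1.02292^(−9)).
Denominator 1 − (1+r)^(−9) = 0.184474196.
P = 184.479 / 0.184474196 ≈ 1000.03.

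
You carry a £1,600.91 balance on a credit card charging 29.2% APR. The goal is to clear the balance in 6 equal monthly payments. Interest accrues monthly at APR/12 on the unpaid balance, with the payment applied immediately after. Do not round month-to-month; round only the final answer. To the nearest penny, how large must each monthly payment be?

£290.00

Monthly rate r = 29.2%/12 = 2.43333% = 0.0243333.
Level-payment amortization: P = B₀·r / (1 − (1+r)^(−n)) = 1600.91·0.0243333 / (1 − 1.02433^(−6)).
Denominator 1 − (1+r)^(−6) = 0.134330399.
P = 38.9555 / 0.134330399 ≈ 290.00.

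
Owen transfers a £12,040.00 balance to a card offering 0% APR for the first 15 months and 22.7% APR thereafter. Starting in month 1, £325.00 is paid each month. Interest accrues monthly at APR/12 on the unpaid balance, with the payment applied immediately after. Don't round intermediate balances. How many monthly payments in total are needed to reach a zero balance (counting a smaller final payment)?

Promo months 1–15 at r₀ = 0%/12 = 0; months 16+ at r₁ = 22.7%/12 = 0.0189167.
After month 15 (no interest yet): B = £12,040.00 − 15·£325.00 = £7,165.00.
Then at r₁ with £325.00/mo: n₂ = −ln(1 − r₁·B/P)/ln(1+r₁) ≈ 28.80 → 29 more payments.

44 months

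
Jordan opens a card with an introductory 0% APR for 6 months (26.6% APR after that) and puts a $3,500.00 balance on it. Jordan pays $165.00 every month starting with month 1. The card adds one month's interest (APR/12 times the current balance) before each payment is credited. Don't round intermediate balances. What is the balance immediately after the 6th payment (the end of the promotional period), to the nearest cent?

Promo months 1–6 at r₀ = 0%/12 = 0; months 7+ at r₁ = 26.6%/12 = 0.0221667.
After month 6 (no interest yet): B = $3,500.00 − 6·$165.00 = $2,510.00.

$2,510.00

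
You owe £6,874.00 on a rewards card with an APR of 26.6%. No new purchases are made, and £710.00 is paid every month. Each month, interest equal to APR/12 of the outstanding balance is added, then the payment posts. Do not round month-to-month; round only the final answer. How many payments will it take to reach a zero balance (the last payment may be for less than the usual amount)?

12 months

Monthly rate r = 26.6%/12 = 2.21667% = 0.0221667.
Recurrence: B ← B·(1+r) − £710.00.
Month 1: interest £152.37; balance after payment £6,316.37.
Month 2: interest £140.01; balance after payment £5,746.39.
Closed form: n = −ln(1 − rB₀/P)/ln(1+r) = −ln(0.78539)/ln(1.02217) ≈ 11.019, so the balance reaches zero during payment 12.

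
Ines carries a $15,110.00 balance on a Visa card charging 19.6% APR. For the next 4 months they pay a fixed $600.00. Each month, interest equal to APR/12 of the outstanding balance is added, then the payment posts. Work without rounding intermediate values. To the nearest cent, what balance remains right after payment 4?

Monthly rate r = 19.6%/12 = 1.63333% = 0.0163333.
Each month: B ← B·(1+r) − $600.00.
Month 1: interest $246.80; balance after payment $14,756.80.
Month 2: interest $241.03; balance after payment $14,397.82.
Month 3: interest $235.16; balance after payment $14,032.99.
Month 4: interest $229.21; balance after payment $13,662.19.

$13,662.19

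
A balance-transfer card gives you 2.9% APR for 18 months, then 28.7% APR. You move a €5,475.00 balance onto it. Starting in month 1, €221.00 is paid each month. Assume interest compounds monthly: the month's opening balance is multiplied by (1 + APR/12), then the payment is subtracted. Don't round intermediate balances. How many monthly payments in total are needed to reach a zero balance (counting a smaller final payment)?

Promo months 1–18 at r₀ = 2.9%/12 = 0.00241667; months 19+ at r₁ = 28.7%/12 = 0.0239167.
After month 18: iterate B ← B·(1+r₀) − €221.00 for 18 months → €1,657.34.
Then at r₁ with €221.00/mo: n₂ = −ln(1 − r₁·B/P)/ln(1+r₁) ≈ 8.36 → 9 more payments.

27 payments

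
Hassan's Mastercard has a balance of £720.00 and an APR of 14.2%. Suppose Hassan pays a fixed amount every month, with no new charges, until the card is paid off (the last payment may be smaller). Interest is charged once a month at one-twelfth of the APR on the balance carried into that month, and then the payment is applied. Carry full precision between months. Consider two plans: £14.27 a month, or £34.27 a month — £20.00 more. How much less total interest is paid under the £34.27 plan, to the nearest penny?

£269.89

Monthly rate r = 14.2%/12 = 1.18333% = 0.0118333.
At £14.27/mo: n = ⌈−ln(1 − rB₀/P)/ln(1+r)⌉ = 78 payments (last £3.83); total interest = total paid − £720.00 = £382.62.
At £34.27/mo: 25 payments (last £10.25); total interest £112.73.
Interest saved = £382.62 − £112.73 = £269.89.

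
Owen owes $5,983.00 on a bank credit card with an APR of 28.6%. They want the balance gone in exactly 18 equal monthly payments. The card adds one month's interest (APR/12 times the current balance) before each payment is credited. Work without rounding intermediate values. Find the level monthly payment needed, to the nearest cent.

Monthly rate r = 28.6%/12 = 2.38333% = 0.0238333.
Level-payment amortization: P = B₀·r / (1 − (1+r)^(−n)) = 5983.00·0.0238333 / (1 − 1.02383^(−18)).
Denominator 1 − (1+r)^(−18) = 0.345554884.
P = 142.595 / 0.345554884 ≈ 412.65.

$412.65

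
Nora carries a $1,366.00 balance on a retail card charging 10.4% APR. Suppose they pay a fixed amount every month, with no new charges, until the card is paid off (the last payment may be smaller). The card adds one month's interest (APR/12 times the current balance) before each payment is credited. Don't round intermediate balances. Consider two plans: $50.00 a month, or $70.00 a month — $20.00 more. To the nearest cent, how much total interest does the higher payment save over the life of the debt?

$62.64

Monthly rate r = 10.4%/12 = 0.866667% = 0.00866667.
At $50.00/mo: n = ⌈−ln(1 − rB₀/P)/ln(1+r)⌉ = 32 payments (last $15.64); total interest = total paid − $1,366.00 = $199.64.
At $70.00/mo: 22 payments (last $33.00); total interest $137.00.
Interest saved = $199.64 − $137.00 = $62.64.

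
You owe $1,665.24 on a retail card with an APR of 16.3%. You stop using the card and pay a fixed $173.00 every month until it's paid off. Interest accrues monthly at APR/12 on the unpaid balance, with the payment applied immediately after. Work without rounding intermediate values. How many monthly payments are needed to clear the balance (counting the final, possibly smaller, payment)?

11 payments

Monthly rate r = 16.3%/12 = 1.35833% = 0.0135833.
Recurrence: B ← B·(1+r) − $173.00.
Month 1: interest $22.62; balance after payment $1,514.86.
Month 2: interest $20.58; balance after payment $1,362.44.
Closed form: n = −ln(1 − rB₀/P)/ln(1+r) = −ln(0.86925)/ln(1.01358) ≈ 10.386, so the balance reaches zero during payment 11.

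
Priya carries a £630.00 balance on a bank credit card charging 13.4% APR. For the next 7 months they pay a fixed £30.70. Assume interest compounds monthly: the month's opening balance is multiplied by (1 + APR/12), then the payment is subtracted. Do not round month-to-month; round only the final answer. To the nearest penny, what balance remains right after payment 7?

Monthly rate r = 13.4%/12 = 1.11667% = 0.0111667.
Each month: B ← B·(1+r) − £30.70.
Month 1: interest £7.04; balance after payment £606.33.
Month 2: interest £6.77; balance after payment £582.41.
Month 3: interest £6.50; balance after payment £558.21.
Month 4: interest £6.23; balance after payment £533.74.
Month 5: interest £5.96; balance after payment £509.00.
Month 6: interest £5.68; balance after payment £483.99.
Month 7: interest £5.40; balance after payment £458.69.

£458.69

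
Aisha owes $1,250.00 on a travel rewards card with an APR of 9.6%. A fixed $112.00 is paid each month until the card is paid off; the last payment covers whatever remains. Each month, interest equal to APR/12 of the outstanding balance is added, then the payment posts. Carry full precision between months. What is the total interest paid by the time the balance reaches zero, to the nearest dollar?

$65

Monthly rate r = 9.6%/12 = 0.8% = 0.008.
Payoff takes n = ⌈−ln(1 − rB₀/P)/ln(1+r)⌉ = ⌈11.737⌉ = 12 payments; the last is $82.68.
Total paid = 11·$112.00 + $82.68 = $1,314.68.
Total interest = total paid − principal = $1,314.68 − $1,250.00 = $64.68.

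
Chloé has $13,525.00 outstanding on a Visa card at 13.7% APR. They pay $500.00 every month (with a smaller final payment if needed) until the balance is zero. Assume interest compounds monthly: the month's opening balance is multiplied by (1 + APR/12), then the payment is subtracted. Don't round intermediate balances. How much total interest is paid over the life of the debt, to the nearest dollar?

$2,744

Monthly rate r = 13.7%/12 = 1.14167% = 0.0114167.
Payoff takes n = ⌈−ln(1 − rB₀/P)/ln(1+r)⌉ = ⌈32.537⌉ = 33 payments; the last is $269.05.
Total paid = 32·$500.00 + $269.05 = $16,269.05.
Total interest = total paid − principal = $16,269.05 − $13,525.00 = $2,744.05.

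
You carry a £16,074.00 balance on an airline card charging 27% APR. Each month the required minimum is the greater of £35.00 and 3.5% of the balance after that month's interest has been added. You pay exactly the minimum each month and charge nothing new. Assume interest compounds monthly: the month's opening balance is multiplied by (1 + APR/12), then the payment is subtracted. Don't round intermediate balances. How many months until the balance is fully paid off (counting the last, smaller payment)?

254 months

Monthly rate r = 27%/12 = 2.25% = 0.0225.
While 3.5% of the post-interest balance exceeds £35.00, each month B ← (B·(1+r))·(1 − 0.035), i.e. B shrinks by the factor (1+r)·0.965 = 0.98671.
This holds for months 1–210. Entering month 211 the balance is £968.63; 3.5% of the post-interest balance is now below £35.00, so the flat £35.00 minimum applies from here.
From month 211 a fixed £35.00 at rate r clears £968.63 in 44 more payments. Total: 210 + 44 = 254 months.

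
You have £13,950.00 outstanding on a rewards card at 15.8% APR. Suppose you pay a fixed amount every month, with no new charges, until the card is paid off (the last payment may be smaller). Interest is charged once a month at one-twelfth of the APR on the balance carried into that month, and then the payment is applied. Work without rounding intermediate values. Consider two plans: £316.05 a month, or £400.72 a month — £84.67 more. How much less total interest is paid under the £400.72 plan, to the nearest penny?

£2,243.33

Monthly rate r = 15.8%/12 = 1.31667% = 0.0131667.
At £316.05/mo: n = ⌈−ln(1 − rB₀/P)/ln(1+r)⌉ = 67 payments (last £168.02); total interest = total paid − £13,950.00 = £7,077.32.
At £400.72/mo: 47 payments (last £350.87); total interest £4,833.99.
Interest saved = £7,077.32 − £4,833.99 = £2,243.33.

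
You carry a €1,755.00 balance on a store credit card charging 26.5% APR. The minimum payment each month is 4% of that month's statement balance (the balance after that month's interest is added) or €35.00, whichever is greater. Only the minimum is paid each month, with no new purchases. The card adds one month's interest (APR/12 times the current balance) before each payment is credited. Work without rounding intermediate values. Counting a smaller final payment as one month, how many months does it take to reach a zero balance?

Monthly rate r = 26.5%/12 = 2.20833% = 0.0220833.
While 4% of the post-interest balance exceeds €35.00, each month B ← (B·(1+r))·(1 − 0.04), i.e. B shrinks by the factor (1+r)·0.96 = 0.9812.
This holds for months 1–38. Entering month 39 the balance is €853.23; 4% of the post-interest balance is now below €35.00, so the flat €35.00 minimum applies from here.
From month 39 a fixed €35.00 at rate r clears €853.23 in 36 more payments. Total: 38 + 36 = 74 months.

74 months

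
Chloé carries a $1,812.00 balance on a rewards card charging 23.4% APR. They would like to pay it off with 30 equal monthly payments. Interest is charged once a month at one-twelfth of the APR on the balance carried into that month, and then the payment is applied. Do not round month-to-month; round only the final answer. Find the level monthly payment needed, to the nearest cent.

$80.35

Monthly rate r = 23.4%/12 = 1.95% = 0.0195.
Level-payment amortization: P = B₀·r / (1 − (1+r)^(−n)) = 1812.00·0.0195 / (1 − 1.0195^(−30)).
Denominator 1 − (1+r)^(−30) = 0.439748412.
P = 35.334 / 0.439748412 ≈ 80.35.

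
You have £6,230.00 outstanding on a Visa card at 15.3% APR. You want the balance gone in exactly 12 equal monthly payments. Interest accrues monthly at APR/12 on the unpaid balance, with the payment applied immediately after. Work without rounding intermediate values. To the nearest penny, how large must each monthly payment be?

£563.19

Monthly rate r = 15.3%/12 = 1.275% = 0.01275.
Level-payment amortization: P = B₀·r / (1 − (1+r)^(−n)) = 6230.00·0.01275 / (1 − 1.01275^(−12)).
Denominator 1 − (1+r)^(−12) = 0.141039926.
P = 79.4325 / 0.141039926 ≈ 563.19.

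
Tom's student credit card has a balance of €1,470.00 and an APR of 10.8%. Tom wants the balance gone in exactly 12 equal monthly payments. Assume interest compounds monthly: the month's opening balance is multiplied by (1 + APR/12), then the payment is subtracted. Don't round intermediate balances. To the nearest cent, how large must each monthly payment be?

€129.78

Monthly rate r = 10.8%/12 = 0.9% = 0.009.
Level-payment amortization: P = B₀·r / (1 − (1+r)^(−n)) = 1470.00·0.009 / (1 − 1.009^(−12)).
Denominator 1 − (1+r)^(−12) = 0.101938652.
P = 13.23 / 0.101938652 ≈ 129.78.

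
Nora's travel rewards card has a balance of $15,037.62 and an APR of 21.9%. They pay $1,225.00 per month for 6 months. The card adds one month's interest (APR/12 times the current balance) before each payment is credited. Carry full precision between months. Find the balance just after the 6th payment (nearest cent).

$9,067.60

Monthly rate r = 21.9%/12 = 1.825% = 0.01825.
Each month: B ← B·(1+r) − $1,225.00.
Month 1: interest $274.44; balance after payment $14,087.06.
Month 2: interest $257.09; balance after payment $13,119.15.
Month 3: interest $239.42; balance after payment $12,133.57.
Month 4: interest $221.44; balance after payment $11,130.01.
Month 5: interest $203.12; balance after payment $10,108.13.
Month 6: interest $184.47; balance after payment $9,067.60.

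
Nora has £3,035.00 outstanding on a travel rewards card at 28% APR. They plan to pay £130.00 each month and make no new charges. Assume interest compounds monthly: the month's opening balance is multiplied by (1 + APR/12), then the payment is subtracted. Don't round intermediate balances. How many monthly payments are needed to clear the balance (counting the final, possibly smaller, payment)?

Monthly rate r = 28%/12 = 2.33333% = 0.0233333.
Recurrence: B ← B·(1+r) − £130.00.
Month 1: interest £70.82; balance after payment £2,975.82.
Month 2: interest £69.44; balance after payment £2,915.25.
Closed form: n = −ln(1 − rB₀/P)/ln(1+r) = −ln(0.45526)/ln(1.02333) ≈ 34.116, so the balance reaches zero during payment 35.

35 payments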